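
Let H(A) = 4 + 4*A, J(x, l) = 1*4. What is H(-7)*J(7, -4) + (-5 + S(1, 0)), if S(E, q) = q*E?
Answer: -101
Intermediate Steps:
S(E, q) = E*q
J(x, l) = 4
H(-7)*J(7, -4) + (-5 + S(1, 0)) = (4 + 4*(-7))*4 + (-5 + 1*0) = (4 - 28)*4 + (-5 + 0) = -24*4 - 5 = -96 - 5 = -101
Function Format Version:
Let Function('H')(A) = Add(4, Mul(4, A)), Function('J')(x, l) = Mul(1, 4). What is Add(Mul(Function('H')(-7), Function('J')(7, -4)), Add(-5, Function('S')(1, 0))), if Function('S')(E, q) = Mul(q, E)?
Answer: -101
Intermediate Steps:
Function('S')(E, q) = Mul(E, q)
Function('J')(x, l) = 4
Add(Mul(Function('H')(-7), Function('J')(7, -4)), Add(-5, Function('S')(1, 0))) = Add(Mul(Add(4, Mul(4, -7)), 4), Add(-5, Mul(1, 0))) = Add(Mul(Add(4, -28), 4), Add(-5, 0)) = Add(Mul(-24, 4), -5) = Add(-96, -5) = -101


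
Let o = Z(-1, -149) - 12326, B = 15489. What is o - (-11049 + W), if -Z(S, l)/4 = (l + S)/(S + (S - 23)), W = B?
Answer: -16790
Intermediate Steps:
W = 15489
Z(S, l) = -4*(S + l)/(-23 + 2*S) (Z(S, l) = -4*(l + S)/(S + (S - 23)) = -4*(S + l)/(S + (-23 + S)) = -4*(S + l)/(-23 + 2*S))
o = -12350 (o = 4*(-1*(-1) - 1*(-149))/(-23 + 2*(-1)) - 12326 = 4*(1 + 149)/(-23 - 2) - 12326 = 4*150/(-25) - 12326 = 4*(-1/25)*150 - 12326 = -24 - 12326 = -12350)
o - (-11049 + W) = -12350 - (-11049 + 15489) = -12350 - 1*4440 = -12350 - 4440 = -16790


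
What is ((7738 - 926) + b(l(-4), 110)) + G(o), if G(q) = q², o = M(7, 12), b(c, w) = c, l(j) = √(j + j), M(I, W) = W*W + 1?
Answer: 27837 + 2*I*√2 ≈ 27837.0 + 2.8284*I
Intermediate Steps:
M(I, W) = 1 + W² (M(I, W) = W² + 1 = 1 + W²)
l(j) = √2*√j (l(j) = √(2*j) = √2*√j)
o = 145 (o = 1 + 12² = 1 + 144 = 145)
((7738 - 926) + b(l(-4), 110)) + G(o) = ((7738 - 926) + √2*√(-4)) + 145² = (6812 + √2*(2*I)) + 21025 = (6812 + 2*I*√2) + 21025 = 27837 + 2*I*√2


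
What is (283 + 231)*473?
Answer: 243122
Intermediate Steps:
(283 + 231)*473 = 514*473 = 243122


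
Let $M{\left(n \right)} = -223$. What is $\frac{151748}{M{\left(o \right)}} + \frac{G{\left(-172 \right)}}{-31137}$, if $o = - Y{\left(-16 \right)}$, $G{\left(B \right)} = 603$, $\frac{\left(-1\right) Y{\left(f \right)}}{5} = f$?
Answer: $- \frac{1575037315}{2314517} \approx -680.5$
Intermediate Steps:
$Y{\left(f \right)} = - 5 f$
$o = -80$ ($o = - \left(-5\right) \left(-16\right) = \left(-1\right) 80 = -80$)
$\frac{151748}{M{\left(o \right)}} + \frac{G{\left(-172 \right)}}{-31137} = \frac{151748}{-223} + \frac{603}{-31137} = 151748 \left(- \frac{1}{223}\right) + 603 \left(- \frac{1}{31137}\right) = - \frac{151748}{223} - \frac{201}{10379} = - \frac{1575037315}{2314517}$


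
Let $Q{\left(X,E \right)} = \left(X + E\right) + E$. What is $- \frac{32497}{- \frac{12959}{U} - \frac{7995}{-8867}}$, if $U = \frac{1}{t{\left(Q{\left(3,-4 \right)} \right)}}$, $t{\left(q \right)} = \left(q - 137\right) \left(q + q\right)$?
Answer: $\frac{288150899}{163168575265} \approx 0.001766$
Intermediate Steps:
$Q{\left(X,E \right)} = X + 2 E$ ($Q{\left(X,E \right)} = \left(E + X\right) + E = X + 2 E$)
$t{\left(q \right)} = 2 q \left(-137 + q\right)$ ($t{\left(q \right)} = \left(-137 + q\right) 2 q = 2 q \left(-137 + q\right)$)
$U = \frac{1}{1420}$ ($U = \frac{1}{2 \left(3 + 2 \left(-4\right)\right) \left(-137 + \left(3 + 2 \left(-4\right)\right)\right)} = \frac{1}{2 \left(3 - 8\right) \left(-137 + \left(3 - 8\right)\right)} = \frac{1}{2 \left(-5\right) \left(-137 - 5\right)} = \frac{1}{2 \left(-5\right) \left(-142\right)} = \frac{1}{1420} \approx 0.00070423$)
$- \frac{32497}{- \frac{12959}{U} - \frac{7995}{-8867}} = - \frac{32497}{- 12959 \frac{1}{\frac{1}{1420}} - \frac{7995}{-8867}} = - \frac{32497}{\left(-12959\right) 1420 - - \frac{7995}{8867}} = - \frac{32497}{-18401780 + \frac{7995}{8867}} = - \frac{32497}{- \frac{163168575265}{8867}} = \left(-32497\right) \left(- \frac{8867}{163168575265}\right) = \frac{288150899}{163168575265}$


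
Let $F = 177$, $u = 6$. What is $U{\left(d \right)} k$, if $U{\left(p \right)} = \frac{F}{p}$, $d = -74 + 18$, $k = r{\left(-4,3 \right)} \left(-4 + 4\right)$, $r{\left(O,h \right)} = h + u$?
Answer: $0$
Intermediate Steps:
$r{\left(O,h \right)} = 6 + h$ ($r{\left(O,h \right)} = h + 6 = 6 + h$)
$k = 0$ ($k = \left(6 + 3\right) \left(-4 + 4\right) = 9 \cdot 0 = 0$)
$d = -56$
$U{\left(p \right)} = \frac{177}{p}$
$U{\left(d \right)} k = \frac{177}{-56} \cdot 0 = 177 \left(- \frac{1}{56}\right) 0 = \left(- \frac{177}{56}\right) 0 = 0$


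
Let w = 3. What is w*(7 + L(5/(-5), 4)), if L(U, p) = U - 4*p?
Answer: -30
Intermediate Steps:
w*(7 + L(5/(-5), 4)) = 3*(7 + (5/(-5) - 4*4)) = 3*(7 + (5*(-⅕) - 16)) = 3*(7 + (-1 - 16)) = 3*(7 - 17) = 3*(-10) = -30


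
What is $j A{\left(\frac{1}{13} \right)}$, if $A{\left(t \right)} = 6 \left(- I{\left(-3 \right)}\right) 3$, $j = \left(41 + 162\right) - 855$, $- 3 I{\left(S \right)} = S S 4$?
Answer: $-140832$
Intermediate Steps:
$I{\left(S \right)} = - \frac{4 S^{2}}{3}$ ($I{\left(S \right)} = - \frac{S S 4}{3} = - \frac{S^{2} \cdot 4}{3} = - \frac{4 S^{2}}{3}$)
$j = -652$ ($j = 203 - 855 = -652$)
$A{\left(t \right)} = 216$ ($A{\left(t \right)} = 6 \left(- \frac{\left(-4\right) \left(-3\right)^{2}}{3}\right) 3 = 6 \left(- \frac{\left(-4\right) 9}{3}\right) 3 = 6 \left(\left(-1\right) \left(-12\right)\right) 3 = 6 \cdot 12 \cdot 3 = 72 \cdot 3 = 216$)
$j A{\left(\frac{1}{13} \right)} = \left(-652\right) 216 = -140832$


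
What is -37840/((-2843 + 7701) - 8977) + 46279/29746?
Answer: 1316211841/122523774 ≈ 10.743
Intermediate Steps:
-37840/((-2843 + 7701) - 8977) + 46279/29746 = -37840/(4858 - 8977) + 46279*(1/29746) = -37840/(-4119) + 46279/29746 = -37840*(-1/4119) + 46279/29746 = 37840/4119 + 46279/29746 = 1316211841/122523774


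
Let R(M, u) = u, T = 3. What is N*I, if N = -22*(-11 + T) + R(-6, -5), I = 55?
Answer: 9405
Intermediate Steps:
N = 171 (N = -22*(-11 + 3) - 5 = -22*(-8) - 5 = 176 - 5 = 171)
N*I = 171*55 = 9405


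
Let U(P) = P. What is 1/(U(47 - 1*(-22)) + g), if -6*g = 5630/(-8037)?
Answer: 24111/1666474 ≈ 0.014468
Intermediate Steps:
g = 2815/24111 (g = -2815/(3*(-8037)) = -2815*(-1)/(3*8037) = -1/6*(-5630/8037) = 2815/24111 ≈ 0.11675)
1/(U(47 - 1*(-22)) + g) = 1/((47 - 1*(-22)) + 2815/24111) = 1/((47 + 22) + 2815/24111) = 1/(69 + 2815/24111) = 1/(1666474/24111) = 24111/1666474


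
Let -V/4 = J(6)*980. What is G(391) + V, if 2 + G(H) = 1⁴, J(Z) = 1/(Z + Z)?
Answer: -983/3 ≈ -327.67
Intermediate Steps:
J(Z) = 1/(2*Z)
G(H) = -1 (G(H) = -2 + 1⁴ = -2 + 1 = -1)
V = -980/3 (V = -4*(½)/6*980 = -4*(½)*(⅙)*980 = -980/3 ≈ -326.67)
G(391) + V = -1 - 980/3 = -983/3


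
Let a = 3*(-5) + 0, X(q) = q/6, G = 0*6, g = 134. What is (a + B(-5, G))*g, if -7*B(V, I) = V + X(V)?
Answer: -5695/3 ≈ -1898.3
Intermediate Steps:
G = 0
X(q) = q/6 (X(q) = q*(⅙) = q/6)
B(V, I) = -V/6 (B(V, I) = -(V + V/6)/7 = -V/6)
a = -15 (a = -15 + 0 = -15)
(a + B(-5, G))*g = (-15 - ⅙*(-5))*134 = (-15 + ⅚)*134 = -85/6*134 = -5695/3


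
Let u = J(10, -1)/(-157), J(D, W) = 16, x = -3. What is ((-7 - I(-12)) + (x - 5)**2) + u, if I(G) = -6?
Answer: 9875/157 ≈ 62.898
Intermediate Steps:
u = -16/157 (u = 16/(-157) = 16*(-1/157) = -16/157 ≈ -0.10191)
((-7 - I(-12)) + (x - 5)**2) + u = ((-7 - 1*(-6)) + (-3 - 5)**2) - 16/157 = ((-7 + 6) + (-8)**2) - 16/157 = (-1 + 64) - 16/157 = 63 - 16/157 = 9875/157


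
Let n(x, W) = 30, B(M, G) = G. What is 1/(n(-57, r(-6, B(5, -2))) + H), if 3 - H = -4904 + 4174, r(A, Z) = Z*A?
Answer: 1/763 ≈ 0.0013106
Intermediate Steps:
r(A, Z) = A*Z
H = 733 (H = 3 - (-4904 + 4174) = 3 - 1*(-730) = 3 + 730 = 733)
1/(n(-57, r(-6, B(5, -2))) + H) = 1/(30 + 733) = 1/763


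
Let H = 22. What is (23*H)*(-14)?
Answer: -7084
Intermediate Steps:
(23*H)*(-14) = (23*22)*(-14) = 506*(-14) = -7084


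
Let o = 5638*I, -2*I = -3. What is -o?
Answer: -8457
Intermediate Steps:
I = 3/2 (I = -½*(-3) = 3/2 ≈ 1.5000)
o = 8457 (o = 5638*(3/2) = 8457)
-o = -1*8457 = -8457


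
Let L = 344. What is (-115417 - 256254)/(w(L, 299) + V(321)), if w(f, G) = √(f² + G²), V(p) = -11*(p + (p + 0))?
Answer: 2624740602/49664107 + 371671*√207737/49664107 ≈ 56.261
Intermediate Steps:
V(p) = -22*p (V(p) = -11*(p + p) = -22*p)
w(f, G) = √(G² + f²)
(-115417 - 256254)/(w(L, 299) + V(321)) = (-115417 - 256254)/(√(299² + 344²) - 22*321) = -371671/(√(89401 + 118336) - 7062) = -371671/(√207737 - 7062) = -371671/(-7062 + √207737)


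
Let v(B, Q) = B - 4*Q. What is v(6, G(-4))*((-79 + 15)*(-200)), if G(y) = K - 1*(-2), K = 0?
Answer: -25600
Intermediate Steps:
G(y) = 2 (G(y) = 0 - 1*(-2) = 0 + 2 = 2)
v(6, G(-4))*((-79 + 15)*(-200)) = (6 - 4*2)*((-79 + 15)*(-200)) = (6 - 8)*(-64*(-200)) = -2*12800 = -25600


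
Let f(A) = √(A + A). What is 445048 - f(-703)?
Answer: 445048 - I*√1406 ≈ 4.4505e+5 - 37.497*I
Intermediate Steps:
f(A) = √2*√A (f(A) = √(2*A) = √2*√A)
445048 - f(-703) = 445048 - √2*√(-703) = 445048 - √2*I*√703 = 445048 - I*√1406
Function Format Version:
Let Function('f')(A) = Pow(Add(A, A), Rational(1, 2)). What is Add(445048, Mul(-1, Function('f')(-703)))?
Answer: Add(445048, Mul(-1, I, Pow(1406, Rational(1, 2)))) ≈ Add(4.4505e+5, Mul(-37.497, I))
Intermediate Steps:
Function('f')(A) = Mul(Pow(2, Rational(1, 2)), Pow(A, Rational(1, 2))) (Function('f')(A) = Pow(Mul(2, A), Rational(1, 2)) = Mul(Pow(2, Rational(1, 2)), Pow(A, Rational(1, 2))))
Add(445048, Mul(-1, Function('f')(-703))) = Add(445048, Mul(-1, Mul(Pow(2, Rational(1, 2)), Pow(-703, Rational(1, 2))))) = Add(445048, Mul(-1, Mul(Pow(2, Rational(1, 2)), Mul(I, Pow(703, Rational(1, 2)))))) = Add(445048, Mul(-1, Mul(I, Pow(1406, Rational(1, 2))))) = Add(445048, Mul(-1, I, Pow(1406, Rational(1, 2))))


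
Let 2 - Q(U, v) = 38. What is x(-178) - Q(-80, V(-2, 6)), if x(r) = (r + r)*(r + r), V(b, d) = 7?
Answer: 126772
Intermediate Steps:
Q(U, v) = -36 (Q(U, v) = 2 - 1*38 = 2 - 38 = -36)
x(r) = 4*r² (x(r) = (2*r)*(2*r) = 4*r²)
x(-178) - Q(-80, V(-2, 6)) = 4*(-178)² - 1*(-36) = 4*31684 + 36 = 126736 + 36 = 126772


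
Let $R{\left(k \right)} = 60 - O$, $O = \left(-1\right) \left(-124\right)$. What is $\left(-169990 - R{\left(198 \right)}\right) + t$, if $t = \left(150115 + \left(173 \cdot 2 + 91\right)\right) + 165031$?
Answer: $145657$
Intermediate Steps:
$O = 124$
$R{\left(k \right)} = -64$ ($R{\left(k \right)} = 60 - 124 = -64$)
$t = 315583$ ($t = \left(150115 + \left(346 + 91\right)\right) + 165031 = \left(150115 + 437\right) + 165031 = 150552 + 165031 = 315583$)
$\left(-169990 - R{\left(198 \right)}\right) + t = \left(-169990 - -64\right) + 315583 = \left(-169990 + 64\right) + 315583 = -169926 + 315583 = 145657$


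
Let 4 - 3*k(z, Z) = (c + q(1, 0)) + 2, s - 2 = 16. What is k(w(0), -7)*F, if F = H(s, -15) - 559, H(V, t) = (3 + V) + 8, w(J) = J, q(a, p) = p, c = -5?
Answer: -3710/3 ≈ -1236.7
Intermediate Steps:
s = 18 (s = 2 + 16 = 18)
k(z, Z) = 7/3 (k(z, Z) = 4/3 - ((-5 + 0) + 2)/3 = 4/3 - (-5 + 2)/3 = 4/3 - 1/3*(-3) = 4/3 + 1 = 7/3)
H(V, t) = 11 + V
F = -530 (F = (11 + 18) - 559 = 29 - 559 = -530)
k(w(0), -7)*F = (7/3)*(-530) = -3710/3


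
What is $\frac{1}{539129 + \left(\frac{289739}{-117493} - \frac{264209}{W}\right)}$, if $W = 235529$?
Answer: $\frac{27673008797}{14919222275072845} \approx 1.8549 \cdot 10^{-6}$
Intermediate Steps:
$\frac{1}{539129 + \left(\frac{289739}{-117493} - \frac{264209}{W}\right)} = \frac{1}{539129 + \left(\frac{289739}{-117493} - \frac{264209}{235529}\right)} = \frac{1}{539129 + \left(289739 \left(- \frac{1}{117493}\right) - \frac{264209}{235529}\right)} = \frac{1}{539129 - \frac{99284644968}{27673008797}} = \frac{1}{\frac{14919222275072845}{27673008797}} = \frac{27673008797}{14919222275072845}$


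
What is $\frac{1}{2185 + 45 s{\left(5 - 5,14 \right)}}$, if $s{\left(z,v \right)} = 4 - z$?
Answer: $\frac{1}{2365} \approx 0.00042283$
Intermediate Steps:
$\frac{1}{2185 + 45 s{\left(5 - 5,14 \right)}} = \frac{1}{2185 + 45 \left(4 - \left(5 - 5\right)\right)} = \frac{1}{2185 + 45 \left(4 - 0\right)} = \frac{1}{2185 + 45 \left(4 + 0\right)} = \frac{1}{2185 + 45 \cdot 4} = \frac{1}{2185 + 180} = \frac{1}{2365}$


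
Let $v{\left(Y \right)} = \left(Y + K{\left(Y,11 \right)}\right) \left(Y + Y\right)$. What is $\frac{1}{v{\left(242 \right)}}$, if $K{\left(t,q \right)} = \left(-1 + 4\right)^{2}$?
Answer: $\frac{1}{121484} \approx 8.2315 \cdot 10^{-6}$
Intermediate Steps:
$K{\left(t,q \right)} = 9$ ($K{\left(t,q \right)} = 3^{2} = 9$)
$v{\left(Y \right)} = 2 Y \left(9 + Y\right)$ ($v{\left(Y \right)} = \left(Y + 9\right) \left(Y + Y\right) = \left(9 + Y\right) 2 Y = 2 Y \left(9 + Y\right)$)
$\frac{1}{v{\left(242 \right)}} = \frac{1}{2 \cdot 242 \left(9 + 242\right)} = \frac{1}{2 \cdot 242 \cdot 251} = \frac{1}{121484}$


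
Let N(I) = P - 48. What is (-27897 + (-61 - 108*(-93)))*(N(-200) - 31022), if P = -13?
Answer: 556820862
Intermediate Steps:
N(I) = -61 (N(I) = -13 - 48 = -61)
(-27897 + (-61 - 108*(-93)))*(N(-200) - 31022) = (-27897 + (-61 - 108*(-93)))*(-61 - 31022) = (-27897 + (-61 + 10044))*(-31083) = (-27897 + 9983)*(-31083) = -17914*(-31083) = 556820862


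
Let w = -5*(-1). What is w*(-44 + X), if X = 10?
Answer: -170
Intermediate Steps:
w = 5
w*(-44 + X) = 5*(-44 + 10) = 5*(-34) = -170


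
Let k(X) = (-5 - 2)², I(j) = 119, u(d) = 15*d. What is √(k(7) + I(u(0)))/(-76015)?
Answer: -2*√42/76015 ≈ -0.00017051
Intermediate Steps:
k(X) = 49 (k(X) = (-7)² = 49)
√(k(7) + I(u(0)))/(-76015) = √(49 + 119)/(-76015) = √168*(-1/76015) = (2*√42)*(-1/76015) = -2*√42/76015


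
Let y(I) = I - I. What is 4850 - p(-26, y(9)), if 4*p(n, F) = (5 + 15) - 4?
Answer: 4846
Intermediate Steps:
y(I) = 0
p(n, F) = 4 (p(n, F) = ((5 + 15) - 4)/4 = (20 - 4)/4 = (¼)*16 = 4)
4850 - p(-26, y(9)) = 4850 - 1*4 = 4850 - 4 = 4846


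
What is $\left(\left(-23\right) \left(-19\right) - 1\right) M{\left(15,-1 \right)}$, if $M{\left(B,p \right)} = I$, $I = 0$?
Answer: $0$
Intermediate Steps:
$M{\left(B,p \right)} = 0$
$\left(\left(-23\right) \left(-19\right) - 1\right) M{\left(15,-1 \right)} = \left(\left(-23\right) \left(-19\right) - 1\right) 0 = \left(437 - 1\right) 0 = 436 \cdot 0 = 0$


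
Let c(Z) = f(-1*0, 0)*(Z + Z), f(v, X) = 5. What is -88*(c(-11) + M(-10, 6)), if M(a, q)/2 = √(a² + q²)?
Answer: 9680 - 352*√34 ≈ 7627.5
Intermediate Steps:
M(a, q) = 2*√(a² + q²)
c(Z) = 10*Z (c(Z) = 5*(Z + Z) = 5*(2*Z) = 10*Z)
-88*(c(-11) + M(-10, 6)) = -88*(10*(-11) + 2*√((-10)² + 6²)) = -88*(-110 + 2*√(100 + 36)) = -88*(-110 + 2*√136) = -88*(-110 + 2*(2*√34)) = -88*(-110 + 4*√34) = 9680 - 352*√34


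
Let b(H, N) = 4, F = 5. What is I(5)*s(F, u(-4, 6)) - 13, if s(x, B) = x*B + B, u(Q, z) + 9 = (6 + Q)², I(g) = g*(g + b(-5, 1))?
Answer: -1363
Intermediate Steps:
I(g) = g*(4 + g) (I(g) = g*(g + 4) = g*(4 + g))
u(Q, z) = -9 + (6 + Q)²
s(x, B) = B + B*x (s(x, B) = B*x + B = B + B*x)
I(5)*s(F, u(-4, 6)) - 13 = (5*(4 + 5))*((-9 + (6 - 4)²)*(1 + 5)) - 13 = (5*9)*((-9 + 2²)*6) - 13 = 45*((-9 + 4)*6) - 13 = 45*(-5*6) - 13 = 45*(-30) - 13 = -1350 - 13 = -1363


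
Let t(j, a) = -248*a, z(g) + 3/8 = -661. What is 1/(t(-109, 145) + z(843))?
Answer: -8/292971 ≈ -2.7306e-5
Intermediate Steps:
z(g) = -5291/8 (z(g) = -3/8 - 661 = -5291/8)
1/(t(-109, 145) + z(843)) = 1/(-248*145 - 5291/8) = 1/(-35960 - 5291/8) = 1/(-292971/8) = -8/292971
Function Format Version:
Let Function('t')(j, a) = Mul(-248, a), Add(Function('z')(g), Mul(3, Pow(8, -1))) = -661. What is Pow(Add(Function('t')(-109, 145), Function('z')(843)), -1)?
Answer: Rational(-8, 292971) ≈ -2.7306e-5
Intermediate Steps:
Function('z')(g) = Rational(-5291, 8) (Function('z')(g) = Add(Rational(-3, 8), -661) = Rational(-5291, 8))
Pow(Add(Function('t')(-109, 145), Function('z')(843)), -1) = Pow(Add(Mul(-248, 145), Rational(-5291, 8)), -1) = Pow(Add(-35960, Rational(-5291, 8)), -1) = Pow(Rational(-292971, 8), -1) = Rational(-8, 292971)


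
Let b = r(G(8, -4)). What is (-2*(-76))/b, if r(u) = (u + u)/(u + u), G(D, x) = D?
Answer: 152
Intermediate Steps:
r(u) = 1 (r(u) = (2*u)/((2*u)) = (2*u)*(1/(2*u)) = 1)
b = 1
(-2*(-76))/b = -2*(-76)/1 = 152*1 = 152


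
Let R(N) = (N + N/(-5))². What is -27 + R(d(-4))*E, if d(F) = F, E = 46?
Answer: 11101/25 ≈ 444.04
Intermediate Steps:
R(N) = 16*N²/25 (R(N) = (N + N*(-⅕))² = (N - N/5)² = (4*N/5)² = 16*N²/25)
-27 + R(d(-4))*E = -27 + ((16/25)*(-4)²)*46 = -27 + ((16/25)*16)*46 = -27 + (256/25)*46 = -27 + 11776/25 = 11101/25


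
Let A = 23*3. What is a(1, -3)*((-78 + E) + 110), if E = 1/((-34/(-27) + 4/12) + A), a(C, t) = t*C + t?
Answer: -183057/953 ≈ -192.08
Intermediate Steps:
a(C, t) = t + C*t (a(C, t) = C*t + t = t + C*t)
A = 69
E = 27/1906 (E = 1/((-34/(-27) + 4/12) + 69) = 1/((-34*(-1/27) + 4*(1/12)) + 69) = 1/((34/27 + ⅓) + 69) = 1/(43/27 + 69) = 1/(1906/27) = 27/1906 ≈ 0.014166)
a(1, -3)*((-78 + E) + 110) = (-3*(1 + 1))*((-78 + 27/1906) + 110) = (-3*2)*(-148641/1906 + 110) = -6*61019/1906 = -183057/953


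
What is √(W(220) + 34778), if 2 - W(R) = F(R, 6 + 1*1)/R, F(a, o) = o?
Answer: 3*√46759735/110 ≈ 186.49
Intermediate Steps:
W(R) = 2 - 7/R (W(R) = 2 - (6 + 1*1)/R = 2 - (6 + 1)/R = 2 - 7/R)
√(W(220) + 34778) = √((2 - 7/220) + 34778) = √(433/220 + 34778) = √(7651593/220) = 3*√46759735/110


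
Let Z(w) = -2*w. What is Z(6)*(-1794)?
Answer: 21528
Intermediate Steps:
Z(6)*(-1794) = -2*6*(-1794) = -12*(-1794) = 21528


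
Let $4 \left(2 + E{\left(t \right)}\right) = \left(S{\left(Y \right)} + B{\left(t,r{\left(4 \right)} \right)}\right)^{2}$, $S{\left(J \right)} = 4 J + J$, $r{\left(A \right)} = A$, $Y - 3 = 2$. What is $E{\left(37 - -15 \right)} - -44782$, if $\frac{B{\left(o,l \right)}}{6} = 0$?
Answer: $\frac{179745}{4} \approx 44936.0$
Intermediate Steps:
$Y = 5$ ($Y = 3 + 2 = 5$)
$S{\left(J \right)} = 5 J$
$B{\left(o,l \right)} = 0$ ($B{\left(o,l \right)} = 6 \cdot 0 = 0$)
$E{\left(t \right)} = \frac{617}{4}$ ($E{\left(t \right)} = -2 + \frac{\left(5 \cdot 5 + 0\right)^{2}}{4} = -2 + \frac{\left(25 + 0\right)^{2}}{4} = -2 + \frac{25^{2}}{4} = -2 + \frac{1}{4} \cdot 625 = -2 + \frac{625}{4} = \frac{617}{4}$)
$E{\left(37 - -15 \right)} - -44782 = \frac{617}{4} - -44782 = \frac{617}{4} + 44782 = \frac{179745}{4}$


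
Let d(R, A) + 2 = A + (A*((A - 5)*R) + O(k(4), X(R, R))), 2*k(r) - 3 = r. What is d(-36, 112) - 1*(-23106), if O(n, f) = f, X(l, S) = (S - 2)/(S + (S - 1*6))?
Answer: -15920093/39 ≈ -4.0821e+5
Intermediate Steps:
k(r) = 3/2 + r/2
X(l, S) = (-2 + S)/(-6 + 2*S) (X(l, S) = (-2 + S)/(S + (S - 6)) = (-2 + S)/(S + (-6 + S)) = (-2 + S)/(-6 + 2*S))
d(R, A) = -2 + A + (-2 + R)/(2*(-3 + R)) + A*R*(-5 + A) (d(R, A) = -2 + (A + (A*((A - 5)*R) + (-2 + R)/(2*(-3 + R)))) = -2 + (A + (A*((-5 + A)*R) + (-2 + R)/(2*(-3 + R)))) = -2 + (A + (A*(R*(-5 + A)) + (-2 + R)/(2*(-3 + R)))) = -2 + (A + (A*R*(-5 + A) + (-2 + R)/(2*(-3 + R)))) = -2 + (A + ((-2 + R)/(2*(-3 + R)) + A*R*(-5 + A))) = -2 + (A + (-2 + R)/(2*(-3 + R)) + A*R*(-5 + A)) = -2 + A + (-2 + R)/(2*(-3 + R)) + A*R*(-5 + A))
d(-36, 112) - 1*(-23106) = (-1 + (½)*(-36) + (-3 - 36)*(-2 + 112 - 36*112² - 5*112*(-36)))/(-3 - 36) - 1*(-23106) = (-1 - 18 - 39*(-2 + 112 - 36*12544 + 20160))/(-39) + 23106 = -(-1 - 18 - 39*(-2 + 112 - 451584 + 20160))/39 + 23106 = -(-1 - 18 - 39*(-431314))/39 + 23106 = -(-1 - 18 + 16821246)/39 + 23106 = -1/39*16821227 + 23106 = -16821227/39 + 23106 = -15920093/39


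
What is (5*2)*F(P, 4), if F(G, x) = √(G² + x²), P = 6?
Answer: 20*√13 ≈ 72.111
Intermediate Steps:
(5*2)*F(P, 4) = (5*2)*√(6² + 4²) = 10*√(36 + 16) = 10*√52 = 10*(2*√13) = 20*√13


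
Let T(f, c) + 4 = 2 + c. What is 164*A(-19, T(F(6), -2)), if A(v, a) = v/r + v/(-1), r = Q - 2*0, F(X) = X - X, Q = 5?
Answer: 12464/5 ≈ 2492.8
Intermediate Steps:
F(X) = 0
T(f, c) = -2 + c (T(f, c) = -4 + (2 + c) = -2 + c)
r = 5 (r = 5 - 2*0 = 5 + 0 = 5)
A(v, a) = -4*v/5 (A(v, a) = v/5 + v/(-1) = v*(⅕) + v*(-1) = v/5 - v = -4*v/5)
164*A(-19, T(F(6), -2)) = 164*(-⅘*(-19)) = 164*(76/5) = 12464/5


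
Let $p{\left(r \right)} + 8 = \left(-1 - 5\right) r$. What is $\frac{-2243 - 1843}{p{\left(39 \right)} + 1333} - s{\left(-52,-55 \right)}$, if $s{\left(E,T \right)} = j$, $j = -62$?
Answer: $\frac{63556}{1091} \approx 58.255$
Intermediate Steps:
$p{\left(r \right)} = -8 - 6 r$ ($p{\left(r \right)} = -8 + \left(-1 - 5\right) r = -8 - 6 r$)
$s{\left(E,T \right)} = -62$
$\frac{-2243 - 1843}{p{\left(39 \right)} + 1333} - s{\left(-52,-55 \right)} = \frac{-2243 - 1843}{\left(-8 - 234\right) + 1333} - -62 = - \frac{4086}{\left(-8 - 234\right) + 1333} + 62 = - \frac{4086}{-242 + 1333} + 62 = - \frac{4086}{1091} + 62 = \frac{63556}{1091}$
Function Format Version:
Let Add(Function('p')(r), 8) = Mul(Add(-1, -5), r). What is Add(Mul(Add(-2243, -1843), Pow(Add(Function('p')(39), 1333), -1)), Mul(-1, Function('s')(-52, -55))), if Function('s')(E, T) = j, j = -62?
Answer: Rational(63556, 1091) ≈ 58.255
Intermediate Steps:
Function('p')(r) = Add(-8, Mul(-6, r)) (Function('p')(r) = Add(-8, Mul(Add(-1, -5), r)) = Add(-8, Mul(-6, r)))
Function('s')(E, T) = -62
Add(Mul(Add(-2243, -1843), Pow(Add(Function('p')(39), 1333), -1)), Mul(-1, Function('s')(-52, -55))) = Add(Mul(Add(-2243, -1843), Pow(Add(Add(-8, Mul(-6, 39)), 1333), -1)), Mul(-1, -62)) = Add(Mul(-4086, Pow(Add(Add(-8, -234), 1333), -1)), 62) = Add(Mul(-4086, Pow(Add(-242, 1333), -1)), 62) = Add(Mul(-4086, Pow(1091, -1)), 62) = Add(Mul(-4086, Rational(1, 1091)), 62) = Add(Rational(-4086, 1091), 62) = Rational(63556, 1091)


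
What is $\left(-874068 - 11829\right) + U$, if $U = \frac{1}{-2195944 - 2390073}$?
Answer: $- \frac{4062738702250}{4586017} \approx -8.859 \cdot 10^{5}$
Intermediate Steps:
$U = - \frac{1}{4586017}$ ($U = \frac{1}{-4586017} = - \frac{1}{4586017} \approx -2.1805 \cdot 10^{-7}$)
$\left(-874068 - 11829\right) + U = \left(-874068 - 11829\right) - \frac{1}{4586017} = -885897 - \frac{1}{4586017} = - \frac{4062738702250}{4586017}$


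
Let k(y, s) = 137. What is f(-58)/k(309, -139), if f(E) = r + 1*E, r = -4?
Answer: -62/137 ≈ -0.45255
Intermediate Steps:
f(E) = -4 + E (f(E) = -4 + 1*E = -4 + E)
f(-58)/k(309, -139) = (-4 - 58)/137 = -62*1/137 = -62/137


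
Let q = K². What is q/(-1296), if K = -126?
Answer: -49/4 ≈ -12.250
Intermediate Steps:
q = 15876 (q = (-126)² = 15876)
q/(-1296) = 15876/(-1296) = 15876*(-1/1296) = -49/4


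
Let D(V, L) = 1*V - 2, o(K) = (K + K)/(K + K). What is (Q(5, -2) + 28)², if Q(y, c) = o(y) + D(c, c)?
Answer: 625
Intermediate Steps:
o(K) = 1 (o(K) = (2*K)/((2*K)) = (2*K)*(1/(2*K)) = 1)
D(V, L) = -2 + V (D(V, L) = V - 2 = -2 + V)
Q(y, c) = -1 + c (Q(y, c) = 1 + (-2 + c) = -1 + c)
(Q(5, -2) + 28)² = ((-1 - 2) + 28)² = (-3 + 28)² = 25² = 625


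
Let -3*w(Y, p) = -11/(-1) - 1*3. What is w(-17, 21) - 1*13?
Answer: -47/3 ≈ -15.667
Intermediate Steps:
w(Y, p) = -8/3 (w(Y, p) = -(-11/(-1) - 1*3)/3 = -(-11*(-1) - 3)/3 = -(11 - 3)/3 = -⅓*8 = -8/3)
w(-17, 21) - 1*13 = -8/3 - 1*13 = -8/3 - 13 = -47/3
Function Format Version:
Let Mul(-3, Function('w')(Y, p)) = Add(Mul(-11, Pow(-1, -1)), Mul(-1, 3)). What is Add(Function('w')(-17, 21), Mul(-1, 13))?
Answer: Rational(-47, 3) ≈ -15.667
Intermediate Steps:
Function('w')(Y, p) = Rational(-8, 3) (Function('w')(Y, p) = Mul(Rational(-1, 3), Add(Mul(-11, Pow(-1, -1)), Mul(-1, 3))) = Mul(Rational(-1, 3), Add(Mul(-11, -1), -3)) = Mul(Rational(-1, 3), Add(11, -3)) = Mul(Rational(-1, 3), 8) = Rational(-8, 3))
Add(Function('w')(-17, 21), Mul(-1, 13)) = Add(Rational(-8, 3), Mul(-1, 13)) = Add(Rational(-8, 3), -13) = Rational(-47, 3)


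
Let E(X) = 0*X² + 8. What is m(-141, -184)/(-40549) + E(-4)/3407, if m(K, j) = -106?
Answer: 685534/138150443 ≈ 0.0049622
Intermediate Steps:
E(X) = 8 (E(X) = 0 + 8 = 8)
m(-141, -184)/(-40549) + E(-4)/3407 = -106/(-40549) + 8/3407 = -106*(-1/40549) + 8*(1/3407) = 106/40549 + 8/3407 = 685534/138150443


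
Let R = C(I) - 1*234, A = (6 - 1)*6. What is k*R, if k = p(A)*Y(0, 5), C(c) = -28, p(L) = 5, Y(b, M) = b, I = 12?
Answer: 0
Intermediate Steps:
A = 30 (A = 5*6 = 30)
R = -262 (R = -28 - 1*234 = -28 - 234 = -262)
k = 0 (k = 5*0 = 0)
k*R = 0*(-262) = 0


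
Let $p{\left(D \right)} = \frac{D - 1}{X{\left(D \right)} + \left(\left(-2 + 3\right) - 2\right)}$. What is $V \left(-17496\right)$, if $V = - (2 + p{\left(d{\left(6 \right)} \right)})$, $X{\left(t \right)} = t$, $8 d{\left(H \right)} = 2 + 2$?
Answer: $52488$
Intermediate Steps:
$d{\left(H \right)} = \frac{1}{2}$ ($d{\left(H \right)} = \frac{2 + 2}{8} = \frac{1}{8} \cdot 4 = \frac{1}{2}$)
$p{\left(D \right)} = 1$ ($p{\left(D \right)} = \frac{D - 1}{D + \left(\left(-2 + 3\right) - 2\right)} = \frac{-1 + D}{D + \left(1 - 2\right)} = \frac{-1 + D}{D - 1} = \frac{-1 + D}{-1 + D} = 1$)
$V = -3$ ($V = - (2 + 1) = \left(-1\right) 3 = -3$)
$V \left(-17496\right) = \left(-3\right) \left(-17496\right) = 52488$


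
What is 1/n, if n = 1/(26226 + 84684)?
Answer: 110910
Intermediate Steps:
n = 1/110910 ≈ 9.0163e-6
1/n = 1/(1/110910) = 110910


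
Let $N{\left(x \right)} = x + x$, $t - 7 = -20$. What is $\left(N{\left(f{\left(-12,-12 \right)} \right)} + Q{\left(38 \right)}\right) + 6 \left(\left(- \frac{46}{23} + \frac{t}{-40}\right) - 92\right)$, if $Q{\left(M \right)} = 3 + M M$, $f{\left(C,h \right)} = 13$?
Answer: $\frac{18219}{20} \approx 910.95$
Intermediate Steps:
$t = -13$ ($t = 7 - 20 = -13$)
$N{\left(x \right)} = 2 x$
$Q{\left(M \right)} = 3 + M^{2}$
$\left(N{\left(f{\left(-12,-12 \right)} \right)} + Q{\left(38 \right)}\right) + 6 \left(\left(- \frac{46}{23} + \frac{t}{-40}\right) - 92\right) = \left(2 \cdot 13 + \left(3 + 38^{2}\right)\right) + 6 \left(\left(- \frac{46}{23} - \frac{13}{-40}\right) - 92\right) = \left(26 + \left(3 + 1444\right)\right) + 6 \left(\left(\left(-46\right) \frac{1}{23} - - \frac{13}{40}\right) - 92\right) = \left(26 + 1447\right) + 6 \left(\left(-2 + \frac{13}{40}\right) - 92\right) = 1473 + 6 \left(- \frac{67}{40} - 92\right) = 1473 + 6 \left(- \frac{3747}{40}\right) = 1473 - \frac{11241}{20} = \frac{18219}{20}$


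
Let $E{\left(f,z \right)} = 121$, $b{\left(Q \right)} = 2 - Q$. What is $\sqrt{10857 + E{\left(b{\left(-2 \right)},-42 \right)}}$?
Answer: $\sqrt{10978} \approx 104.78$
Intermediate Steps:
$\sqrt{10857 + E{\left(b{\left(-2 \right)},-42 \right)}} = \sqrt{10857 + 121} = \sqrt{10978}$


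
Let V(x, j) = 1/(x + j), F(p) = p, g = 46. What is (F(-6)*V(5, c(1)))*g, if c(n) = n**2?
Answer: -46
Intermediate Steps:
V(x, j) = 1/(j + x)
(F(-6)*V(5, c(1)))*g = -6/(1**2 + 5)*46 = -6/(1 + 5)*46 = -6/6*46 = -6*1/6*46 = -1*46 = -46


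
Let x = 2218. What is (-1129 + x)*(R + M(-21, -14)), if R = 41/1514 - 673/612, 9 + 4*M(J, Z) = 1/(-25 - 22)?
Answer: -8768036189/2419372 ≈ -3624.1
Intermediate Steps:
M(J, Z) = -106/47 (M(J, Z) = -9/4 + 1/(4*(-25 - 22)) = -9/4 + (¼)/(-47) = -9/4 + (¼)*(-1/47) = -9/4 - 1/188 = -106/47)
R = -496915/463284 (R = 41*(1/1514) - 673*1/612 = 41/1514 - 673/612 = -496915/463284 ≈ -1.0726)
(-1129 + x)*(R + M(-21, -14)) = (-1129 + 2218)*(-496915/463284 - 106/47) = 1089*(-72463109/21774348) = -8768036189/2419372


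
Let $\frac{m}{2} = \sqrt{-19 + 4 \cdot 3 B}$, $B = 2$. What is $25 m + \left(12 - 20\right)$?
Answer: $-8 + 50 \sqrt{5} \approx 103.8$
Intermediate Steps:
$m = 2 \sqrt{5}$ ($m = 2 \sqrt{-19 + 4 \cdot 3 \cdot 2} = 2 \sqrt{-19 + 12 \cdot 2} = 2 \sqrt{-19 + 24} = 2 \sqrt{5} \approx 4.4721$)
$25 m + \left(12 - 20\right) = 25 \cdot 2 \sqrt{5} + \left(12 - 20\right) = 50 \sqrt{5} + \left(12 - 20\right) = 50 \sqrt{5} - 8 = -8 + 50 \sqrt{5}$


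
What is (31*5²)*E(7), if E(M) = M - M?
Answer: 0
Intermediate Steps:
E(M) = 0
(31*5²)*E(7) = (31*5²)*0 = (31*25)*0 = 775*0 = 0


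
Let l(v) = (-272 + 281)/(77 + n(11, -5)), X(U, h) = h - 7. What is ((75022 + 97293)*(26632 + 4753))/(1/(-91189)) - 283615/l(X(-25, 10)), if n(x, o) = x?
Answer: -4438438252956895/9 ≈ -4.9316e+14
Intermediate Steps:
X(U, h) = -7 + h
l(v) = 9/88 (l(v) = (-272 + 281)/(77 + 11) = 9/88)
((75022 + 97293)*(26632 + 4753))/(1/(-91189)) - 283615/l(X(-25, 10)) = ((75022 + 97293)*(26632 + 4753))/(1/(-91189)) - 283615/9/88 = (172315*31385)/(-1/91189) - 283615*88/9 = 5408106275*(-91189) - 24958120/9 = -493159803110975 - 24958120/9 = -4438438252956895/9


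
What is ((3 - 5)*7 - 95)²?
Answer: 11881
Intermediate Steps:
((3 - 5)*7 - 95)² = (-2*7 - 95)² = (-14 - 95)² = (-109)² = 11881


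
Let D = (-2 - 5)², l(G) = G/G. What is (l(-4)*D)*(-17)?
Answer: -833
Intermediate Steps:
l(G) = 1
D = 49 (D = (-7)² = 49)
(l(-4)*D)*(-17) = (1*49)*(-17) = 49*(-17) = -833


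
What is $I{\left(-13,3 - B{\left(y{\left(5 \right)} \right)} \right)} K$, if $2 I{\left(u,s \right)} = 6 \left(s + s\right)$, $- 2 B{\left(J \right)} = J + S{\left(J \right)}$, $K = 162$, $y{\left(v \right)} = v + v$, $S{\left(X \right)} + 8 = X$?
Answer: $8748$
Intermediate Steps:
$S{\left(X \right)} = -8 + X$
$y{\left(v \right)} = 2 v$
$B{\left(J \right)} = 4 - J$ ($B{\left(J \right)} = - \frac{J + \left(-8 + J\right)}{2} = - \frac{-8 + 2 J}{2} = 4 - J$)
$I{\left(u,s \right)} = 6 s$ ($I{\left(u,s \right)} = \frac{6 \left(s + s\right)}{2} = \frac{6 \cdot 2 s}{2} = \frac{12 s}{2} = 6 s$)
$I{\left(-13,3 - B{\left(y{\left(5 \right)} \right)} \right)} K = 6 \left(3 - \left(4 - 2 \cdot 5\right)\right) 162 = 6 \left(3 - \left(4 - 10\right)\right) 162 = 6 \left(3 - -6\right) 162 = 6 \left(3 + 6\right) 162 = 6 \cdot 9 \cdot 162 = 54 \cdot 162 = 8748$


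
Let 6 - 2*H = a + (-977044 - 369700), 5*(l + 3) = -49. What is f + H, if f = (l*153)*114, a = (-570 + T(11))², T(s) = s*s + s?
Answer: 1770977/5 ≈ 3.5420e+5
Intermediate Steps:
T(s) = s + s² (T(s) = s² + s = s + s²)
a = 191844 (a = (-570 + 11*(1 + 11))² = (-570 + 11*12)² = (-570 + 132)² = (-438)² = 191844)
l = -64/5 (l = -3 + (⅕)*(-49) = -3 - 49/5 = -64/5 ≈ -12.800)
f = -1116288/5 (f = -64/5*153*114 = -9792/5*114 = -1116288/5 ≈ -2.2326e+5)
H = 577453 (H = 3 - (191844 + (-977044 - 369700))/2 = 3 - (191844 - 1346744)/2 = 3 - ½*(-1154900) = 3 + 577450 = 577453)
f + H = -1116288/5 + 577453 = 1770977/5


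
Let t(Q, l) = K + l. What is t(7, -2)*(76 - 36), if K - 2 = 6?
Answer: 240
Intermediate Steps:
K = 8 (K = 2 + 6 = 8)
t(Q, l) = 8 + l
t(7, -2)*(76 - 36) = (8 - 2)*(76 - 36) = 6*40 = 240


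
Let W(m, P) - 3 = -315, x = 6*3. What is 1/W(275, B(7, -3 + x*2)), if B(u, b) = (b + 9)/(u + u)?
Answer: -1/312 ≈ -0.0032051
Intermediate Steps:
x = 18
B(u, b) = (9 + b)/(2*u) (B(u, b) = (9 + b)/((2*u)) = (9 + b)*(1/(2*u)) = (9 + b)/(2*u))
W(m, P) = -312 (W(m, P) = 3 - 315 = -312)
1/W(275, B(7, -3 + x*2)) = 1/(-312) = -1/312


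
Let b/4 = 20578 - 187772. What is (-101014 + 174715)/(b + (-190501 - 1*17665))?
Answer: -8189/97438 ≈ -0.084043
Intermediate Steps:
b = -668776 (b = 4*(20578 - 187772) = 4*(-167194) = -668776)
(-101014 + 174715)/(b + (-190501 - 1*17665)) = (-101014 + 174715)/(-668776 + (-190501 - 1*17665)) = 73701/(-668776 + (-190501 - 17665)) = 73701/(-668776 - 208166) = 73701/(-876942) = 73701*(-1/876942) = -8189/97438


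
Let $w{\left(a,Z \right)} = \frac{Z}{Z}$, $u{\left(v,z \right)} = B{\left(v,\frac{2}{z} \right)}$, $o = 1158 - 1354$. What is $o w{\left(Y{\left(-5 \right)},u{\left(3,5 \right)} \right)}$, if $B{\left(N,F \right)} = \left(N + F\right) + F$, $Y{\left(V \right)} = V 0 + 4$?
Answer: $-196$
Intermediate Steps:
$o = -196$ ($o = 1158 - 1354 = -196$)
$Y{\left(V \right)} = 4$ ($Y{\left(V \right)} = 0 + 4 = 4$)
$B{\left(N,F \right)} = N + 2 F$ ($B{\left(N,F \right)} = \left(F + N\right) + F = N + 2 F$)
$u{\left(v,z \right)} = v + \frac{4}{z}$ ($u{\left(v,z \right)} = v + 2 \frac{2}{z} = v + \frac{4}{z}$)
$w{\left(a,Z \right)} = 1$
$o w{\left(Y{\left(-5 \right)},u{\left(3,5 \right)} \right)} = \left(-196\right) 1 = -196$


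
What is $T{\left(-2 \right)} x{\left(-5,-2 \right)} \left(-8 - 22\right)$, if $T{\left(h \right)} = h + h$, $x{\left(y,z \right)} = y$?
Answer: $-600$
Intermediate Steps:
$T{\left(h \right)} = 2 h$
$T{\left(-2 \right)} x{\left(-5,-2 \right)} \left(-8 - 22\right) = 2 \left(-2\right) \left(-5\right) \left(-8 - 22\right) = \left(-4\right) \left(-5\right) \left(-30\right) = 20 \left(-30\right) = -600$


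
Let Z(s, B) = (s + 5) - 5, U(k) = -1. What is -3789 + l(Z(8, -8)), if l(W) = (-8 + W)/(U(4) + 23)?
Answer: -3789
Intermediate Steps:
Z(s, B) = s (Z(s, B) = (5 + s) - 5 = s)
l(W) = -4/11 + W/22 (l(W) = (-8 + W)/(-1 + 23) = (-8 + W)/22 = (-8 + W)*(1/22) = -4/11 + W/22)
-3789 + l(Z(8, -8)) = -3789 + (-4/11 + (1/22)*8) = -3789 + (-4/11 + 4/11) = -3789 + 0 = -3789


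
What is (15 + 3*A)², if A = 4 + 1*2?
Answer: 1089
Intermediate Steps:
A = 6 (A = 4 + 2 = 6)
(15 + 3*A)² = (15 + 3*6)² = (15 + 18)² = 33² = 1089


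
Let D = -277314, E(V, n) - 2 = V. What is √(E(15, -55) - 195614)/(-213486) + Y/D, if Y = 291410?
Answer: -145705/138657 - I*√21733/71162 ≈ -1.0508 - 0.0020716*I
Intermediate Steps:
E(V, n) = 2 + V
√(E(15, -55) - 195614)/(-213486) + Y/D = √((2 + 15) - 195614)/(-213486) + 291410/(-277314) = √(17 - 195614)*(-1/213486) + 291410*(-1/277314) = √(-195597)*(-1/213486) - 145705/138657 = (3*I*√21733)*(-1/213486) - 145705/138657 = -I*√21733/71162 - 145705/138657 = -145705/138657 - I*√21733/71162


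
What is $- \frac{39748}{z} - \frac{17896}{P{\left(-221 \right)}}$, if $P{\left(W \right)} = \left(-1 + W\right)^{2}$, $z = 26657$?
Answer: $- \frac{32052554}{17286363} \approx -1.8542$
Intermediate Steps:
$- \frac{39748}{z} - \frac{17896}{P{\left(-221 \right)}} = - \frac{39748}{26657} - \frac{17896}{\left(-1 - 221\right)^{2}} = \left(-39748\right) \frac{1}{26657} - \frac{17896}{\left(-222\right)^{2}} = - \frac{2092}{1403} - \frac{17896}{49284} = - \frac{2092}{1403} - \frac{4474}{12321} = - \frac{32052554}{17286363}$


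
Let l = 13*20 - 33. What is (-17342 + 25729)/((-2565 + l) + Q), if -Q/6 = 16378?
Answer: -8387/100606 ≈ -0.083365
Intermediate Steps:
Q = -98268 (Q = -6*16378 = -98268)
l = 227 (l = 260 - 33 = 227)
(-17342 + 25729)/((-2565 + l) + Q) = (-17342 + 25729)/((-2565 + 227) - 98268) = 8387/(-2338 - 98268) = 8387/(-100606) = 8387*(-1/100606) = -8387/100606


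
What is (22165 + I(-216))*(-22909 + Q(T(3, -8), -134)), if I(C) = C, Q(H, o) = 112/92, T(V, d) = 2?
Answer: -11564467171/23 ≈ -5.0280e+8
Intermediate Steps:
Q(H, o) = 28/23 (Q(H, o) = 112*(1/92) = 28/23)
(22165 + I(-216))*(-22909 + Q(T(3, -8), -134)) = (22165 - 216)*(-22909 + 28/23) = 21949*(-526879/23) = -11564467171/23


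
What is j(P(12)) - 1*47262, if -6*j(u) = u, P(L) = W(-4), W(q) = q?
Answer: -141784/3 ≈ -47261.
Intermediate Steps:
P(L) = -4
j(u) = -u/6
j(P(12)) - 1*47262 = -⅙*(-4) - 1*47262 = ⅔ - 47262 = -141784/3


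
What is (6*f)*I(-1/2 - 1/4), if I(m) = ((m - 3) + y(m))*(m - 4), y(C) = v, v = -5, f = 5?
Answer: 9975/8 ≈ 1246.9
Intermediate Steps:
y(C) = -5
I(m) = (-8 + m)*(-4 + m) (I(m) = ((m - 3) - 5)*(m - 4) = ((-3 + m) - 5)*(-4 + m) = (-8 + m)*(-4 + m))
(6*f)*I(-1/2 - 1/4) = (6*5)*(32 + (-1/2 - 1/4)² - 12*(-1/2 - 1/4)) = 30*(32 + (-1*½ - 1*¼)² - 12*(-1*½ - 1*¼)) = 30*(32 + (-½ - ¼)² - 12*(-½ - ¼)) = 30*(32 + (-¾)² - 12*(-¾)) = 30*(32 + 9/16 + 9) = 30*(665/16) = 9975/8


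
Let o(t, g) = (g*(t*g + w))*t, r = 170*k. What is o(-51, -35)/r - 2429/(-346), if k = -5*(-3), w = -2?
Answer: 1085679/865 ≈ 1255.1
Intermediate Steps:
k = 15
r = 2550 (r = 170*15 = 2550)
o(t, g) = g*t*(-2 + g*t) (o(t, g) = (g*(t*g - 2))*t = (g*(g*t - 2))*t = (g*(-2 + g*t))*t = g*t*(-2 + g*t))
o(-51, -35)/r - 2429/(-346) = -35*(-51)*(-2 - 35*(-51))/2550 - 2429/(-346) = -35*(-51)*(-2 + 1785)*(1/2550) - 2429*(-1/346) = -35*(-51)*1783*(1/2550) + 2429/346 = 3182655*(1/2550) + 2429/346 = 12481/10 + 2429/346 = 1085679/865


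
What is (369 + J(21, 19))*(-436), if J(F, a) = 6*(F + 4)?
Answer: -226284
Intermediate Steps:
J(F, a) = 24 + 6*F (J(F, a) = 6*(4 + F) = 24 + 6*F)
(369 + J(21, 19))*(-436) = (369 + (24 + 6*21))*(-436) = (369 + (24 + 126))*(-436) = (369 + 150)*(-436) = 519*(-436) = -226284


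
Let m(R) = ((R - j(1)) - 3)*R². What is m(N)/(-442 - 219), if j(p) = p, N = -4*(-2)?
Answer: -256/661 ≈ -0.38729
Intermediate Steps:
N = 8
m(R) = R²*(-4 + R) (m(R) = ((R - 1*1) - 3)*R² = ((R - 1) - 3)*R² = ((-1 + R) - 3)*R² = (-4 + R)*R² = R²*(-4 + R))
m(N)/(-442 - 219) = (8²*(-4 + 8))/(-442 - 219) = (64*4)/(-661) = -1/661*256 = -256/661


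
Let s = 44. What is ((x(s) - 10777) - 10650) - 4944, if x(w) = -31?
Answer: -26402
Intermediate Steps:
((x(s) - 10777) - 10650) - 4944 = ((-31 - 10777) - 10650) - 4944 = (-10808 - 10650) - 4944 = -21458 - 4944 = -26402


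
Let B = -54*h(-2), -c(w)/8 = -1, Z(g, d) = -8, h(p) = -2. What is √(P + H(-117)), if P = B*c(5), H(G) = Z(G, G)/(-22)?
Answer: 2*√26147/11 ≈ 29.400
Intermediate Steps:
c(w) = 8 (c(w) = -8*(-1) = 8)
H(G) = 4/11 (H(G) = -8/(-22) = -8*(-1/22) = 4/11)
B = 108 (B = -54*(-2) = 108)
P = 864 (P = 108*8 = 864)
√(P + H(-117)) = √(864 + 4/11) = √(9508/11) = 2*√26147/11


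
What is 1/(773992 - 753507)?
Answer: 1/20485 ≈ 4.8816e-5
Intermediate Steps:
1/(773992 - 753507) = 1/20485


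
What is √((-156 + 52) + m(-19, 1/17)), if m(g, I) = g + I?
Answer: I*√35530/17 ≈ 11.088*I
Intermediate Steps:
m(g, I) = I + g
√((-156 + 52) + m(-19, 1/17)) = √((-156 + 52) + (1/17 - 19)) = √(-104 + (1/17 - 19)) = √(-104 - 322/17) = √(-2090/17) = I*√35530/17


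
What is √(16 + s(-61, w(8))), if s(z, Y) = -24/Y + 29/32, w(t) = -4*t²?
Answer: √17 ≈ 4.1231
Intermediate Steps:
s(z, Y) = 29/32 - 24/Y (s(z, Y) = -24/Y + 29*(1/32) = -24/Y + 29/32 = 29/32 - 24/Y)
√(16 + s(-61, w(8))) = √(16 + (29/32 - 24/((-4*8²)))) = √(16 + (29/32 - 24/((-4*64)))) = √(16 + (29/32 - 24/(-256))) = √(16 + (29/32 - 24*(-1/256))) = √(16 + (29/32 + 3/32)) = √(16 + 1) = √17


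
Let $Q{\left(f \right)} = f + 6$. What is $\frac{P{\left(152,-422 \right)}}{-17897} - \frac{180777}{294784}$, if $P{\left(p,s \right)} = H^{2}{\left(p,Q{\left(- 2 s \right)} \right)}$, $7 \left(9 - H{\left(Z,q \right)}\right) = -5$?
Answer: $- \frac{3263183953}{5275749248} \approx -0.61853$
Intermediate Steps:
$Q{\left(f \right)} = 6 + f$
$H{\left(Z,q \right)} = \frac{68}{7}$ ($H{\left(Z,q \right)} = 9 - - \frac{5}{7} = 9 + \frac{5}{7} = \frac{68}{7}$)
$P{\left(p,s \right)} = \frac{4624}{49}$ ($P{\left(p,s \right)} = \left(\frac{68}{7}\right)^{2} = \frac{4624}{49}$)
$\frac{P{\left(152,-422 \right)}}{-17897} - \frac{180777}{294784} = \frac{4624}{49 \left(-17897\right)} - \frac{180777}{294784} = \frac{4624}{49} \left(- \frac{1}{17897}\right) - \frac{180777}{294784} = - \frac{4624}{876953} - \frac{180777}{294784} = - \frac{3263183953}{5275749248}$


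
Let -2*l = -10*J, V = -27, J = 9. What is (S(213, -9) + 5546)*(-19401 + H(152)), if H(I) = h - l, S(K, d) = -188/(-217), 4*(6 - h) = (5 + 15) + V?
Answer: -46794476755/434 ≈ -1.0782e+8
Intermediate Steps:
l = 45 (l = -(-5)*9 = -1/2*(-90) = 45)
h = 31/4 (h = 6 - ((5 + 15) - 27)/4 = 6 - (20 - 27)/4 = 6 - 1/4*(-7) = 6 + 7/4 = 31/4 ≈ 7.7500)
S(K, d) = 188/217 (S(K, d) = -188*(-1/217) = 188/217)
H(I) = -149/4 (H(I) = 31/4 - 1*45 = 31/4 - 45 = -149/4)
(S(213, -9) + 5546)*(-19401 + H(152)) = (188/217 + 5546)*(-19401 - 149/4) = (1203670/217)*(-77753/4) = -46794476755/434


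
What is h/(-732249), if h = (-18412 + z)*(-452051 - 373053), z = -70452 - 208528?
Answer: -35054189824/104607 ≈ -3.3510e+5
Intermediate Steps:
z = -278980
h = 245379328768 (h = (-18412 - 278980)*(-452051 - 373053) = -297392*(-825104) = 245379328768)
h/(-732249) = 245379328768/(-732249) = 245379328768*(-1/732249) = -35054189824/104607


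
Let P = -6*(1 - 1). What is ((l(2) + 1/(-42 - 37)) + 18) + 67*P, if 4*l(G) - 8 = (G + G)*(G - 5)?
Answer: 1342/79 ≈ 16.987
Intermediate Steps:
l(G) = 2 + G*(-5 + G)/2 (l(G) = 2 + ((G + G)*(G - 5))/4 = 2 + ((2*G)*(-5 + G))/4 = 2 + (2*G*(-5 + G))/4 = 2 + G*(-5 + G)/2)
P = 0 (P = -6*0 = 0)
((l(2) + 1/(-42 - 37)) + 18) + 67*P = (((2 + (1/2)*2**2 - 5/2*2) + 1/(-42 - 37)) + 18) + 67*0 = (((2 + (1/2)*4 - 5) + 1/(-79)) + 18) + 0 = (((2 + 2 - 5) - 1/79) + 18) + 0 = ((-1 - 1/79) + 18) + 0 = (-80/79 + 18) + 0 = 1342/79 + 0 = 1342/79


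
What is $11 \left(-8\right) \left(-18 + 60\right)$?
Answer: $-3696$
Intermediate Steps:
$11 \left(-8\right) \left(-18 + 60\right) = \left(-88\right) 42 = -3696$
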